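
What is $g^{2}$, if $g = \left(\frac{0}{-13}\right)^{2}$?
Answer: $0$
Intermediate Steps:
$g = 0$ ($g = \left(0 \left(- \frac{1}{13}\right)\right)^{2} = 0^{2} = 0$)
$g^{2} = 0^{2} = 0$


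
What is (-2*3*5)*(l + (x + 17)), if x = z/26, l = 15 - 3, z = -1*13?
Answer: -855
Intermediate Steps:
z = -13
l = 12
x = -½ (x = -13/26 = -13*1/26 = -½ ≈ -0.50000)
(-2*3*5)*(l + (x + 17)) = (-2*3*5)*(12 + (-½ + 17)) = (-6*5)*(12 + 33/2) = -30*57/2 = -855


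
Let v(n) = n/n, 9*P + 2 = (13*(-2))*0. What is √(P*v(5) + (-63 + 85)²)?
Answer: √4354/3 ≈ 21.995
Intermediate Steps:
P = -2/9 (P = -2/9 + ((13*(-2))*0)/9 = -2/9 + (-26*0)/9 = -2/9 + (⅑)*0 = -2/9 + 0 = -2/9 ≈ -0.22222)
v(n) = 1
√(P*v(5) + (-63 + 85)²) = √(-2/9*1 + (-63 + 85)²) = √(-2/9 + 22²) = √(-2/9 + 484) = √(4354/9) = √4354/3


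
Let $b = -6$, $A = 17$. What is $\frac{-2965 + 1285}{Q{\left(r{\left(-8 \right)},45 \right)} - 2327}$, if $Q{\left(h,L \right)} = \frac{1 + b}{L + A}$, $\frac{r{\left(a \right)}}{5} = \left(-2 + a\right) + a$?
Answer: $\frac{34720}{48093} \approx 0.72193$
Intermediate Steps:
$r{\left(a \right)} = -10 + 10 a$ ($r{\left(a \right)} = 5 \left(\left(-2 + a\right) + a\right) = 5 \left(-2 + 2 a\right) = -10 + 10 a$)
$Q{\left(h,L \right)} = - \frac{5}{17 + L}$ ($Q{\left(h,L \right)} = \frac{1 - 6}{L + 17} = - \frac{5}{17 + L}$)
$\frac{-2965 + 1285}{Q{\left(r{\left(-8 \right)},45 \right)} - 2327} = \frac{-2965 + 1285}{- \frac{5}{17 + 45} - 2327} = - \frac{1680}{- \frac{5}{62} - 2327} = - \frac{1680}{- \frac{144279}{62}} = \left(-1680\right) \left(- \frac{62}{144279}\right) = \frac{34720}{48093}$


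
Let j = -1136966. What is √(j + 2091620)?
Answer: √954654 ≈ 977.06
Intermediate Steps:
√(j + 2091620) = √(-1136966 + 2091620) = √954654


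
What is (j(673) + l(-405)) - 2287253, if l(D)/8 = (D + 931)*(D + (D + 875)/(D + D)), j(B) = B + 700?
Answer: -323397496/81 ≈ -3.9926e+6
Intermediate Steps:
j(B) = 700 + B
l(D) = 8*(931 + D)*(D + (875 + D)/(2*D)) (l(D) = 8*((D + 931)*(D + (D + 875)/(D + D))) = 8*((931 + D)*(D + (875 + D)/((2*D)))) = 8*((931 + D)*(D + (875 + D)*(1/(2*D)))) = 8*((931 + D)*(D + (875 + D)/(2*D))) = 8*(931 + D)*(D + (875 + D)/(2*D)))
(j(673) + l(-405)) - 2287253 = ((700 + 673) + (7224 + 8*(-405)² + 7452*(-405) + 3258500/(-405))) - 2287253 = (1373 + (7224 + 8*164025 - 3018060 + 3258500*(-1/405))) - 2287253 = (1373 + (7224 + 1312200 - 3018060 - 651700/81)) - 2287253 = (1373 - 138241216/81) - 2287253 = -138130003/81 - 2287253 = -323397496/81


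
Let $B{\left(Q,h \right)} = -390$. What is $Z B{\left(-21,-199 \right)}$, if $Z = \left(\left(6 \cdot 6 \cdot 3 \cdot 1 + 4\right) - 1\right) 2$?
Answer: $-86580$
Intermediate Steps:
$Z = 222$ ($Z = \left(\left(6 \cdot 18 \cdot 1 + 4\right) - 1\right) 2 = \left(\left(6 \cdot 18 + 4\right) - 1\right) 2 = \left(\left(108 + 4\right) - 1\right) 2 = \left(112 - 1\right) 2 = 111 \cdot 2 = 222$)
$Z B{\left(-21,-199 \right)} = 222 \left(-390\right) = -86580$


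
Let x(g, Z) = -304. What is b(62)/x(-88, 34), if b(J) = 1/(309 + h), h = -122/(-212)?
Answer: -53/4987880 ≈ -1.0626e-5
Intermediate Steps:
h = 61/106 (h = -122*(-1/212) = 61/106 ≈ 0.57547)
b(J) = 106/32815 (b(J) = 1/(309 + 61/106) = 1/(32815/106) = 106/32815)
b(62)/x(-88, 34) = (106/32815)/(-304) = (106/32815)*(-1/304) = -53/4987880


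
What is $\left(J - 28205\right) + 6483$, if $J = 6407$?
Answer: $-15315$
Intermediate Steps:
$\left(J - 28205\right) + 6483 = \left(6407 - 28205\right) + 6483 = -21798 + 6483 = -15315$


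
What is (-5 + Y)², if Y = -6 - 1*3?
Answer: 196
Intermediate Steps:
Y = -9 (Y = -6 - 3 = -9)
(-5 + Y)² = (-5 - 9)² = (-14)² = 196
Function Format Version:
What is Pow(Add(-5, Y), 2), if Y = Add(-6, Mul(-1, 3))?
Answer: 196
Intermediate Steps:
Y = -9 (Y = Add(-6, -3) = -9)
Pow(Add(-5, Y), 2) = Pow(Add(-5, -9), 2) = Pow(-14, 2) = 196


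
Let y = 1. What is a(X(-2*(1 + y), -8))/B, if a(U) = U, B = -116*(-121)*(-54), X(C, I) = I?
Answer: 1/94743 ≈ 1.0555e-5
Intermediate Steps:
B = -757944 (B = 14036*(-54) = -757944)
a(X(-2*(1 + y), -8))/B = -8/(-757944) = -8*(-1/757944) = 1/94743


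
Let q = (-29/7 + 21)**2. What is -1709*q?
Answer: -23796116/49 ≈ -4.8564e+5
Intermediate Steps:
q = 13924/49 (q = (-29*1/7 + 21)**2 = (-29/7 + 21)**2 = (118/7)**2 = 13924/49 ≈ 284.16)
-1709*q = -1709*13924/49 = -23796116/49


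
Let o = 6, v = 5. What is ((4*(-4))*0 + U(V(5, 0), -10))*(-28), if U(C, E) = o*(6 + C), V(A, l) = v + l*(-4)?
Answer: -1848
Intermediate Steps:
V(A, l) = 5 - 4*l (V(A, l) = 5 + l*(-4) = 5 - 4*l)
U(C, E) = 36 + 6*C (U(C, E) = 6*(6 + C) = 36 + 6*C)
((4*(-4))*0 + U(V(5, 0), -10))*(-28) = ((4*(-4))*0 + (36 + 6*(5 - 4*0)))*(-28) = (-16*0 + (36 + 6*(5 + 0)))*(-28) = (0 + (36 + 6*5))*(-28) = (0 + (36 + 30))*(-28) = (0 + 66)*(-28) = 66*(-28) = -1848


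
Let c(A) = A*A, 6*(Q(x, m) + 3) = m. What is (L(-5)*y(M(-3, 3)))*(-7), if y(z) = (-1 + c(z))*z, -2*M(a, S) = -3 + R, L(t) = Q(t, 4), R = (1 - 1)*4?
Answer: 245/8 ≈ 30.625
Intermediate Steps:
Q(x, m) = -3 + m/6
R = 0 (R = 0*4 = 0)
L(t) = -7/3 (L(t) = -3 + (⅙)*4 = -3 + ⅔ = -7/3)
c(A) = A²
M(a, S) = 3/2 (M(a, S) = -(-3 + 0)/2 = -½*(-3) = 3/2)
y(z) = z*(-1 + z²) (y(z) = (-1 + z²)*z = z*(-1 + z²))
(L(-5)*y(M(-3, 3)))*(-7) = -7*((3/2)³ - 1*3/2)/3*(-7) = -7*(27/8 - 3/2)/3*(-7) = -7/3*15/8*(-7) = -35/8*(-7) = 245/8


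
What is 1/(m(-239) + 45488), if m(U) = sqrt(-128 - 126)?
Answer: 22744/1034579199 - I*sqrt(254)/2069158398 ≈ 2.1984e-5 - 7.7024e-9*I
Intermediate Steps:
m(U) = I*sqrt(254) (m(U) = sqrt(-254) = I*sqrt(254))
1/(m(-239) + 45488) = 1/(I*sqrt(254) + 45488) = 1/(45488 + I*sqrt(254))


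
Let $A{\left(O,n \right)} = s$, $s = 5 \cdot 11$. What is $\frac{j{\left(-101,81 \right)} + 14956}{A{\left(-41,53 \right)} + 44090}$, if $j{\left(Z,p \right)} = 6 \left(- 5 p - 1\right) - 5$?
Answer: $\frac{2503}{8829} \approx 0.2835$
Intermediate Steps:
$s = 55$
$A{\left(O,n \right)} = 55$
$j{\left(Z,p \right)} = -11 - 30 p$ ($j{\left(Z,p \right)} = 6 \left(-1 - 5 p\right) - 5 = \left(-6 - 30 p\right) - 5 = -11 - 30 p$)
$\frac{j{\left(-101,81 \right)} + 14956}{A{\left(-41,53 \right)} + 44090} = \frac{\left(-11 - 2430\right) + 14956}{55 + 44090} = \frac{\left(-11 - 2430\right) + 14956}{44145} = \left(-2441 + 14956\right) \frac{1}{44145} = 12515 \cdot \frac{1}{44145} = \frac{2503}{8829}$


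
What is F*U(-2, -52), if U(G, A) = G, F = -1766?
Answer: 3532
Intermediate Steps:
F*U(-2, -52) = -1766*(-2) = 3532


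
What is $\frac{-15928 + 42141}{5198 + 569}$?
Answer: $\frac{26213}{5767} \approx 4.5453$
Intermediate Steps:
$\frac{-15928 + 42141}{5198 + 569} = \frac{26213}{5767}$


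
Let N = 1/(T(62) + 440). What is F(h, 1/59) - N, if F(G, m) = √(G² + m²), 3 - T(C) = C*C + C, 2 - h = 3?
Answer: 1/3463 + √3482/59 ≈ 1.0004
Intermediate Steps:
h = -1 (h = 2 - 1*3 = 2 - 3 = -1)
T(C) = 3 - C - C² (T(C) = 3 - (C*C + C) = 3 - (C² + C) = 3 - (C + C²) = 3 + (-C - C²) = 3 - C - C²)
N = -1/3463 (N = 1/((3 - 1*62 - 1*62²) + 440) = 1/((3 - 62 - 1*3844) + 440) = 1/((3 - 62 - 3844) + 440) = 1/(-3903 + 440) = 1/(-3463) = -1/3463 ≈ -0.00028877)
F(h, 1/59) - N = √((-1)² + (1/59)²) - 1*(-1/3463) = √(1 + (1/59)²) + 1/3463 = √(1 + 1/3481) + 1/3463 = √(3482/3481) + 1/3463 = √3482/59 + 1/3463 = 1/3463 + √3482/59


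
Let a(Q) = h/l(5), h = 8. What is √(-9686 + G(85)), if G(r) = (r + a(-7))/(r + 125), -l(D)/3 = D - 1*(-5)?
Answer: I*√427134806/210 ≈ 98.415*I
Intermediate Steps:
l(D) = -15 - 3*D (l(D) = -3*(D - 1*(-5)) = -3*(D + 5) = -3*(5 + D) = -15 - 3*D)
a(Q) = -4/15 (a(Q) = 8/(-15 - 3*5) = 8/(-15 - 15) = 8/(-30) = 8*(-1/30) = -4/15)
G(r) = (-4/15 + r)/(125 + r) (G(r) = (r - 4/15)/(r + 125) = (-4/15 + r)/(125 + r))
√(-9686 + G(85)) = √(-9686 + (-4/15 + 85)/(125 + 85)) = √(-9686 + (1271/15)/210) = √(-9686 + (1/210)*(1271/15)) = √(-9686 + 1271/3150) = √(-30509629/3150) = I*√427134806/210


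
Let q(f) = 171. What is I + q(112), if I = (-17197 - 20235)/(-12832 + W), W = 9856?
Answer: 68291/372 ≈ 183.58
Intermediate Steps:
I = 4679/372 (I = (-17197 - 20235)/(-12832 + 9856) = -37432/(-2976) = -37432*(-1/2976) = 4679/372 ≈ 12.578)
I + q(112) = 4679/372 + 171 = 68291/372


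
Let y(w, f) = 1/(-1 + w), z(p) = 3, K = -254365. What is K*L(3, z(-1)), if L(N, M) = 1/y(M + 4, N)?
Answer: -1526190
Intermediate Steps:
L(N, M) = 3 + M (L(N, M) = 1/(1/(-1 + (M + 4))) = 1/(1/(-1 + (4 + M))) = 1/(1/(3 + M)) = 3 + M)
K*L(3, z(-1)) = -254365*(3 + 3) = -254365*6 = -1526190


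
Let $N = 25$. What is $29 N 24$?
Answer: $17400$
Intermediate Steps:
$29 N 24 = 29 \cdot 25 \cdot 24 = 725 \cdot 24 = 17400$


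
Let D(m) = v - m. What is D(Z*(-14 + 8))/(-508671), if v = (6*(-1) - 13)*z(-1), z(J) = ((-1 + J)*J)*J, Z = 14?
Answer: -122/508671 ≈ -0.00023984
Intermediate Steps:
z(J) = J²*(-1 + J) (z(J) = (J*(-1 + J))*J = J²*(-1 + J))
v = 38 (v = (6*(-1) - 13)*((-1)²*(-1 - 1)) = (-6 - 13)*(1*(-2)) = -19*(-2) = 38)
D(m) = 38 - m
D(Z*(-14 + 8))/(-508671) = (38 - 14*(-14 + 8))/(-508671) = (38 - 14*(-6))*(-1/508671) = (38 - 1*(-84))*(-1/508671) = (38 + 84)*(-1/508671) = 122*(-1/508671) = -122/508671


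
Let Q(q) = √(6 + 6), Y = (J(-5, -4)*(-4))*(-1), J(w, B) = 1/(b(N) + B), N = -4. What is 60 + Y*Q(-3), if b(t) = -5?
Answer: 60 - 8*√3/9 ≈ 58.460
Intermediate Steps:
J(w, B) = 1/(-5 + B)
Y = -4/9 (Y = (-4/(-5 - 4))*(-1) = (-4/(-9))*(-1) = -⅑*(-4)*(-1) = (4/9)*(-1) = -4/9 ≈ -0.44444)
Q(q) = 2*√3 (Q(q) = √12 = 2*√3)
60 + Y*Q(-3) = 60 - 8*√3/9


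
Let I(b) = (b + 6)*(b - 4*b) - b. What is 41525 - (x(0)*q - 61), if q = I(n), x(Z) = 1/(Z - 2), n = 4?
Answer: 41524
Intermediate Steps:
I(b) = -b - 3*b*(6 + b) (I(b) = (6 + b)*(-3*b) - b = -3*b*(6 + b) - b = -b - 3*b*(6 + b))
x(Z) = 1/(-2 + Z)
q = -124 (q = -1*4*(19 + 3*4) = -1*4*(19 + 12) = -1*4*31 = -124)
41525 - (x(0)*q - 61) = 41525 - (-124/(-2 + 0) - 61) = 41525 - (-124/(-2) - 61) = 41525 - (-½*(-124) - 61) = 41525 - (62 - 61) = 41525 - 1*1 = 41525 - 1 = 41524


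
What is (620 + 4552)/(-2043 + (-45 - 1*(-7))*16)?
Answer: -5172/2651 ≈ -1.9510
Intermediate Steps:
(620 + 4552)/(-2043 + (-45 - 1*(-7))*16) = 5172/(-2043 + (-45 + 7)*16) = 5172/(-2043 - 38*16) = 5172/(-2043 - 608) = 5172/(-2651) = 5172*(-1/2651) = -5172/2651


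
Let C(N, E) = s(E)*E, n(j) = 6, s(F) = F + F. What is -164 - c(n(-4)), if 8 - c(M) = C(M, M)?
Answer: -100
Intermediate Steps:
s(F) = 2*F
C(N, E) = 2*E² (C(N, E) = (2*E)*E = 2*E²)
c(M) = 8 - 2*M²
-164 - c(n(-4)) = -164 - (8 - 2*6²) = -164 - (8 - 2*36) = -164 - (8 - 72) = -164 - 1*(-64) = -164 + 64 = -100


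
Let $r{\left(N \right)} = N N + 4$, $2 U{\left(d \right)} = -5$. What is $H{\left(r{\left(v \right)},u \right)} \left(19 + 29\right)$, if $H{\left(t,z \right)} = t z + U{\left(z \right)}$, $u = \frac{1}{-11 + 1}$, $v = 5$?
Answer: $- \frac{1296}{5} \approx -259.2$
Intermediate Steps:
$U{\left(d \right)} = - \frac{5}{2}$ ($U{\left(d \right)} = \frac{1}{2} \left(-5\right) = - \frac{5}{2}$)
$r{\left(N \right)} = 4 + N^{2}$ ($r{\left(N \right)} = N^{2} + 4 = 4 + N^{2}$)
$u = - \frac{1}{10}$ ($u = \frac{1}{-10} = - \frac{1}{10} \approx -0.1$)
$H{\left(t,z \right)} = - \frac{5}{2} + t z$ ($H{\left(t,z \right)} = t z - \frac{5}{2} = - \frac{5}{2} + t z$)
$H{\left(r{\left(v \right)},u \right)} \left(19 + 29\right) = \left(- \frac{5}{2} + \left(4 + 5^{2}\right) \left(- \frac{1}{10}\right)\right) \left(19 + 29\right) = \left(- \frac{5}{2} + \left(4 + 25\right) \left(- \frac{1}{10}\right)\right) 48 = \left(- \frac{5}{2} + 29 \left(- \frac{1}{10}\right)\right) 48 = \left(- \frac{5}{2} - \frac{29}{10}\right) 48 = \left(- \frac{27}{5}\right) 48 = - \frac{1296}{5}$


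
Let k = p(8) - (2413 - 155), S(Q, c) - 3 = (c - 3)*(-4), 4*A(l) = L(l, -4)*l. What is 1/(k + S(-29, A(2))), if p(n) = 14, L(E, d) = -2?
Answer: -1/2225 ≈ -0.00044944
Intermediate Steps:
A(l) = -l/2 (A(l) = (-2*l)/4 = -l/2)
S(Q, c) = 15 - 4*c (S(Q, c) = 3 + (c - 3)*(-4) = 3 + (-3 + c)*(-4) = 3 + (12 - 4*c) = 15 - 4*c)
k = -2244 (k = 14 - (2413 - 155) = 14 - 1*2258 = 14 - 2258 = -2244)
1/(k + S(-29, A(2))) = 1/(-2244 + (15 - (-2)*2)) = 1/(-2244 + (15 - 4*(-1))) = 1/(-2244 + (15 + 4)) = 1/(-2244 + 19) = 1/(-2225) = -1/2225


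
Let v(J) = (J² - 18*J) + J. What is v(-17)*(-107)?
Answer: -61846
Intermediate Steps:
v(J) = J² - 17*J
v(-17)*(-107) = -17*(-17 - 17)*(-107) = -17*(-34)*(-107) = 578*(-107) = -61846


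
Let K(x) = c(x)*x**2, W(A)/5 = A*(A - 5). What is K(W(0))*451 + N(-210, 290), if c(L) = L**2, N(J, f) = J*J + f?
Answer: 44390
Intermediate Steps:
W(A) = 5*A*(-5 + A) (W(A) = 5*(A*(A - 5)) = 5*(A*(-5 + A)) = 5*A*(-5 + A))
N(J, f) = f + J**2 (N(J, f) = J**2 + f = f + J**2)
K(x) = x**4 (K(x) = x**2*x**2 = x**4)
K(W(0))*451 + N(-210, 290) = (5*0*(-5 + 0))**4*451 + (290 + (-210)**2) = (5*0*(-5))**4*451 + (290 + 44100) = 0**4*451 + 44390 = 0*451 + 44390 = 0 + 44390 = 44390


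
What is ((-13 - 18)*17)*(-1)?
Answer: 527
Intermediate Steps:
((-13 - 18)*17)*(-1) = -31*17*(-1) = -527*(-1) = 527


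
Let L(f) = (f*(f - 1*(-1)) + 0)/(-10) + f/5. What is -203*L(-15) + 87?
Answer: 4959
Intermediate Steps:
L(f) = f/5 - f*(1 + f)/10 (L(f) = (f*(f + 1) + 0)*(-⅒) + f*(⅕) = (f*(1 + f) + 0)*(-⅒) + f/5 = (f*(1 + f))*(-⅒) + f/5 = -f*(1 + f)/10 + f/5 = f/5 - f*(1 + f)/10)
-203*L(-15) + 87 = -203*(-15)*(1 - 1*(-15))/10 + 87 = -203*(-15)*(1 + 15)/10 + 87 = -203*(-15)*16/10 + 87 = -203*(-24) + 87 = 4872 + 87 = 4959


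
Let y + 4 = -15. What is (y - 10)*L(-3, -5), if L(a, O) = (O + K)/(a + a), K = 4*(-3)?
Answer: -493/6 ≈ -82.167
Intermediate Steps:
y = -19 (y = -4 - 15 = -19)
K = -12
L(a, O) = (-12 + O)/(2*a) (L(a, O) = (O - 12)/(a + a) = (-12 + O)/((2*a)) = (-12 + O)*(1/(2*a)) = (-12 + O)/(2*a))
(y - 10)*L(-3, -5) = (-19 - 10)*((½)*(-12 - 5)/(-3)) = -29*(-1)*(-17)/(2*3) = -29*17/6 = -493/6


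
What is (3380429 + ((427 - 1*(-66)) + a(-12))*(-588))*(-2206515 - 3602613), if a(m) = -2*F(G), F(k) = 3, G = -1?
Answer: -17973866098344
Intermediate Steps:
a(m) = -6 (a(m) = -2*3 = -6)
(3380429 + ((427 - 1*(-66)) + a(-12))*(-588))*(-2206515 - 3602613) = (3380429 + ((427 - 1*(-66)) - 6)*(-588))*(-2206515 - 3602613) = (3380429 + ((427 + 66) - 6)*(-588))*(-5809128) = (3380429 + (493 - 6)*(-588))*(-5809128) = (3380429 + 487*(-588))*(-5809128) = (3380429 - 286356)*(-5809128) = 3094073*(-5809128) = -17973866098344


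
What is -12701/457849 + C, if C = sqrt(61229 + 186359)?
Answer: -12701/457849 + 2*sqrt(61897) ≈ 497.55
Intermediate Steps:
C = 2*sqrt(61897) (C = sqrt(247588) = 2*sqrt(61897) ≈ 497.58)
-12701/457849 + C = -12701/457849 + 2*sqrt(61897)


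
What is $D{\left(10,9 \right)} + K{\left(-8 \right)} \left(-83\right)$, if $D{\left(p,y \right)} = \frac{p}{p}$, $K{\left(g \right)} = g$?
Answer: $665$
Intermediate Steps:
$D{\left(p,y \right)} = 1$
$D{\left(10,9 \right)} + K{\left(-8 \right)} \left(-83\right) = 1 - -664 = 1 + 664 = 665$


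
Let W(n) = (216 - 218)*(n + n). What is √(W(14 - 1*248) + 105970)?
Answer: √106906 ≈ 326.96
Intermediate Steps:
W(n) = -4*n
√(W(14 - 1*248) + 105970) = √(-4*(14 - 1*248) + 105970) = √(-4*(14 - 248) + 105970) = √(-4*(-234) + 105970) = √(936 + 105970) = √106906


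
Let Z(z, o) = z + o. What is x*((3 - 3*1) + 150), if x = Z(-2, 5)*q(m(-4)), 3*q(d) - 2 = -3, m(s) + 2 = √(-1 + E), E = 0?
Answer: -150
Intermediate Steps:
m(s) = -2 + I (m(s) = -2 + √(-1 + 0) = -2 + √(-1) = -2 + I)
q(d) = -⅓ (q(d) = ⅔ + (⅓)*(-3) = ⅔ - 1 = -⅓)
Z(z, o) = o + z
x = -1 (x = (5 - 2)*(-⅓) = 3*(-⅓) = -1)
x*((3 - 3*1) + 150) = -((3 - 3*1) + 150) = -((3 - 3) + 150) = -(0 + 150) = -1*150 = -150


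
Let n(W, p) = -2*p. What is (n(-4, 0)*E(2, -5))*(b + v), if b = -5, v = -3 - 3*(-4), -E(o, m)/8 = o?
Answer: 0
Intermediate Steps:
E(o, m) = -8*o
v = 9 (v = -3 + 12 = 9)
(n(-4, 0)*E(2, -5))*(b + v) = ((-2*0)*(-8*2))*(-5 + 9) = (0*(-16))*4 = 0*4 = 0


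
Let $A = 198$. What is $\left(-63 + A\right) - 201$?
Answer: $-66$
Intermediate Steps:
$\left(-63 + A\right) - 201 = \left(-63 + 198\right) - 201 = 135 - 201 = -66$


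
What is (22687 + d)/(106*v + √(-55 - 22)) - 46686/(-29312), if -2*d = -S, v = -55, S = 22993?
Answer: 3*(-121634562*I + 7781*√77)/(14656*(√77 + 5830*I)) ≈ -4.2706 - 0.0088252*I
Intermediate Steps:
d = 22993/2 (d = -(-1)*22993/2 = -½*(-22993) = 22993/2 ≈ 11497.)
(22687 + d)/(106*v + √(-55 - 22)) - 46686/(-29312) = (22687 + 22993/2)/(106*(-55) + √(-55 - 22)) - 46686/(-29312) = 68367/(2*(-5830 + √(-77))) - 46686*(-1/29312) = 68367/(2*(-5830 + I*√77)) + 23343/14656 = 23343/14656 + 68367/(2*(-5830 + I*√77))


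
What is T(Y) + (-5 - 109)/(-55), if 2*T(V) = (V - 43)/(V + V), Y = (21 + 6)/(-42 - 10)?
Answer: 136777/5940 ≈ 23.026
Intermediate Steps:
Y = -27/52 (Y = 27/(-52) = 27*(-1/52) = -27/52 ≈ -0.51923)
T(V) = (-43 + V)/(4*V) (T(V) = ((V - 43)/(V + V))/2 = ((-43 + V)/((2*V)))/2 = ((-43 + V)*(1/(2*V)))/2 = ((-43 + V)/(2*V))/2 = (-43 + V)/(4*V))
T(Y) + (-5 - 109)/(-55) = (-43 - 27/52)/(4*(-27/52)) + (-5 - 109)/(-55) = (¼)*(-52/27)*(-2263/52) - 114*(-1/55) = 2263/108 + 114/55 = 136777/5940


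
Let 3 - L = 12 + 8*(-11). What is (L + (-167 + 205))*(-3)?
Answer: -351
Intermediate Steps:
L = 79 (L = 3 - (12 + 8*(-11)) = 3 - (12 - 88) = 3 - 1*(-76) = 3 + 76 = 79)
(L + (-167 + 205))*(-3) = (79 + (-167 + 205))*(-3) = (79 + 38)*(-3) = 117*(-3) = -351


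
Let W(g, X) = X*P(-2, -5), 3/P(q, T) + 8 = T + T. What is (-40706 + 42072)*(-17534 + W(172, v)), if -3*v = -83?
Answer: -215619685/9 ≈ -2.3958e+7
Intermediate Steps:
v = 83/3 (v = -⅓*(-83) = 83/3 ≈ 27.667)
P(q, T) = 3/(-8 + 2*T) (P(q, T) = 3/(-8 + (T + T)) = 3/(-8 + 2*T))
W(g, X) = -X/6 (W(g, X) = X*(3/(2*(-4 - 5))) = X*((3/2)/(-9)) = X*((3/2)*(-⅑)) = X*(-⅙) = -X/6)
(-40706 + 42072)*(-17534 + W(172, v)) = (-40706 + 42072)*(-17534 - ⅙*83/3) = 1366*(-17534 - 83/18) = 1366*(-315695/18) = -215619685/9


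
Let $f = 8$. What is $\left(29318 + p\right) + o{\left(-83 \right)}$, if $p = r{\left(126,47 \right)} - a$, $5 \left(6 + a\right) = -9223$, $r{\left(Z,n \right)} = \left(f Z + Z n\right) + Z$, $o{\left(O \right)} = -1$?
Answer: $\frac{191118}{5} \approx 38224.0$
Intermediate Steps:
$r{\left(Z,n \right)} = 9 Z + Z n$ ($r{\left(Z,n \right)} = \left(8 Z + Z n\right) + Z = 9 Z + Z n$)
$a = - \frac{9253}{5}$ ($a = -6 + \frac{1}{5} \left(-9223\right) = -6 - \frac{9223}{5} = - \frac{9253}{5} \approx -1850.6$)
$p = \frac{44533}{5}$ ($p = 126 \left(9 + 47\right) - - \frac{9253}{5} = 126 \cdot 56 + \frac{9253}{5} = 7056 + \frac{9253}{5} = \frac{44533}{5} \approx 8906.6$)
$\left(29318 + p\right) + o{\left(-83 \right)} = \left(29318 + \frac{44533}{5}\right) - 1 = \frac{191123}{5} - 1 = \frac{191118}{5}$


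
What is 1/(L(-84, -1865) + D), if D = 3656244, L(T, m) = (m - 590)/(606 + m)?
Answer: 1259/4603213651 ≈ 2.7350e-7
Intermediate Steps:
L(T, m) = (-590 + m)/(606 + m)
1/(L(-84, -1865) + D) = 1/((-590 - 1865)/(606 - 1865) + 3656244) = 1/(-2455/(-1259) + 3656244) = 1/(-1/1259*(-2455) + 3656244) = 1/(2455/1259 + 3656244) = 1/(4603213651/1259) = 1259/4603213651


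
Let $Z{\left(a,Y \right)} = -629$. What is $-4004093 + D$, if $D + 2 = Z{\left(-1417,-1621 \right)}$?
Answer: $-4004724$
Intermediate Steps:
$D = -631$ ($D = -2 - 629 = -631$)
$-4004093 + D = -4004093 - 631 = -4004724$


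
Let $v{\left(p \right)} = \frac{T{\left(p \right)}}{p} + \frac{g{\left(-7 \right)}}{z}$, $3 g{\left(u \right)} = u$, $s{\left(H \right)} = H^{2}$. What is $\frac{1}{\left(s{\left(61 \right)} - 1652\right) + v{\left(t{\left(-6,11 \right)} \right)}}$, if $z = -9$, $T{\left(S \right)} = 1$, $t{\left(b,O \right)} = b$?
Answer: $\frac{54}{111731} \approx 0.0004833$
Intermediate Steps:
$g{\left(u \right)} = \frac{u}{3}$
$v{\left(p \right)} = \frac{7}{27} + \frac{1}{p}$ ($v{\left(p \right)} = 1 \frac{1}{p} + \frac{\frac{1}{3} \left(-7\right)}{-9} = \frac{1}{p} - - \frac{7}{27} = \frac{1}{p} + \frac{7}{27} = \frac{7}{27} + \frac{1}{p}$)
$\frac{1}{\left(s{\left(61 \right)} - 1652\right) + v{\left(t{\left(-6,11 \right)} \right)}} = \frac{1}{\left(61^{2} - 1652\right) + \left(\frac{7}{27} + \frac{1}{-6}\right)} = \frac{1}{\left(3721 - 1652\right) + \left(\frac{7}{27} - \frac{1}{6}\right)} = \frac{1}{2069 + \frac{5}{54}} = \frac{1}{\frac{111731}{54}} = \frac{54}{111731}$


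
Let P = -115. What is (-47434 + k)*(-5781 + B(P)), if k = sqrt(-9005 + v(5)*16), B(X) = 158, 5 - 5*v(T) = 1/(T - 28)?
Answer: 266721382 - 5623*I*sqrt(118877685)/115 ≈ 2.6672e+8 - 5.3311e+5*I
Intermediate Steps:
v(T) = 1 - 1/(5*(-28 + T)) (v(T) = 1 - 1/(5*(T - 28)) = 1 - 1/(5*(-28 + T)))
k = I*sqrt(118877685)/115 (k = sqrt(-9005 + ((-141/5 + 5)/(-28 + 5))*16) = sqrt(-9005 + (-116/5/(-23))*16) = sqrt(-9005 - 1/23*(-116/5)*16) = sqrt(-9005 + (116/115)*16) = sqrt(-9005 + 1856/115) = sqrt(-1033719/115) = I*sqrt(118877685)/115 ≈ 94.81*I)
(-47434 + k)*(-5781 + B(P)) = (-47434 + I*sqrt(118877685)/115)*(-5781 + 158) = (-47434 + I*sqrt(118877685)/115)*(-5623) = 266721382 - 5623*I*sqrt(118877685)/115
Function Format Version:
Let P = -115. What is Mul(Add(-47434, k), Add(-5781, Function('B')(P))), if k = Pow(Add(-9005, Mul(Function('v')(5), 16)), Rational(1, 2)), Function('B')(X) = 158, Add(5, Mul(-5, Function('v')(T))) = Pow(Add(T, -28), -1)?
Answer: Add(266721382, Mul(Rational(-5623, 115), I, Pow(118877685, Rational(1, 2)))) ≈ Add(2.6672e+8, Mul(-5.3311e+5, I))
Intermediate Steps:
Function('v')(T) = Add(1, Mul(Rational(-1, 5), Pow(Add(-28, T), -1))) (Function('v')(T) = Add(1, Mul(Rational(-1, 5), Pow(Add(T, -28), -1))) = Add(1, Mul(Rational(-1, 5), Pow(Add(-28, T), -1))))
k = Mul(Rational(1, 115), I, Pow(118877685, Rational(1, 2))) (k = Pow(Add(-9005, Mul(Mul(Pow(Add(-28, 5), -1), Add(Rational(-141, 5), 5)), 16)), Rational(1, 2)) = Pow(Add(-9005, Mul(Mul(Pow(-23, -1), Rational(-116, 5)), 16)), Rational(1, 2)) = Pow(Add(-9005, Mul(Mul(Rational(-1, 23), Rational(-116, 5)), 16)), Rational(1, 2)) = Pow(Add(-9005, Mul(Rational(116, 115), 16)), Rational(1, 2)) = Pow(Add(-9005, Rational(1856, 115)), Rational(1, 2)) = Pow(Rational(-1033719, 115), Rational(1, 2)) = Mul(Rational(1, 115), I, Pow(118877685, Rational(1, 2))) ≈ Mul(94.810, I))
Mul(Add(-47434, k), Add(-5781, Function('B')(P))) = Mul(Add(-47434, Mul(Rational(1, 115), I, Pow(118877685, Rational(1, 2)))), Add(-5781, 158)) = Mul(Add(-47434, Mul(Rational(1, 115), I, Pow(118877685, Rational(1, 2)))), -5623) = Add(266721382, Mul(Rational(-5623, 115), I, Pow(118877685, Rational(1, 2))))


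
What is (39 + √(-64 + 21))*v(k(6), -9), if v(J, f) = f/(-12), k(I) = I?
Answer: 117/4 + 3*I*√43/4 ≈ 29.25 + 4.9181*I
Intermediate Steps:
v(J, f) = -f/12 (v(J, f) = f*(-1/12) = -f/12)
(39 + √(-64 + 21))*v(k(6), -9) = (39 + √(-64 + 21))*(-1/12*(-9)) = (39 + √(-43))*(¾) = (39 + I*√43)*(¾) = 117/4 + 3*I*√43/4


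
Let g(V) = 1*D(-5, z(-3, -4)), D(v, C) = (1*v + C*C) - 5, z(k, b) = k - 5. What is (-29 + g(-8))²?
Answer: 625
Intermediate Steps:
z(k, b) = -5 + k
D(v, C) = -5 + v + C² (D(v, C) = (v + C²) - 5 = -5 + v + C²)
g(V) = 54 (g(V) = 1*(-5 - 5 + (-5 - 3)²) = 1*(-5 - 5 + (-8)²) = 1*(-5 - 5 + 64) = 1*54 = 54)
(-29 + g(-8))² = (-29 + 54)² = 25² = 625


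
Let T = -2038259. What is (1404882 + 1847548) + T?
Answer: 1214171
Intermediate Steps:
(1404882 + 1847548) + T = (1404882 + 1847548) - 2038259 = 3252430 - 2038259 = 1214171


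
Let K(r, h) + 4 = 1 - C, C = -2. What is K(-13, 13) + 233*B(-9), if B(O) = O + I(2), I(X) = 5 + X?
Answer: -467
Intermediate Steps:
K(r, h) = -1 (K(r, h) = -4 + (1 - 1*(-2)) = -4 + (1 + 2) = -4 + 3 = -1)
B(O) = 7 + O (B(O) = O + (5 + 2) = O + 7 = 7 + O)
K(-13, 13) + 233*B(-9) = -1 + 233*(7 - 9) = -1 + 233*(-2) = -1 - 466 = -467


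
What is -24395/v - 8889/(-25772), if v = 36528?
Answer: -76002637/235349904 ≈ -0.32293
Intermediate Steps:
-24395/v - 8889/(-25772) = -24395/36528 - 8889/(-25772) = -24395*1/36528 - 8889*(-1/25772) = -24395/36528 + 8889/25772 = -76002637/235349904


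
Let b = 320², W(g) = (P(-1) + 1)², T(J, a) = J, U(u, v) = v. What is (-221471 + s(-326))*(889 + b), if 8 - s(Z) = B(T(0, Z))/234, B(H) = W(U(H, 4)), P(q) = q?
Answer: -22874691807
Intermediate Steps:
W(g) = 0 (W(g) = (-1 + 1)² = 0² = 0)
b = 102400
B(H) = 0
s(Z) = 8 (s(Z) = 8 - 0/234 = 8 - 1*0 = 8 + 0 = 8)
(-221471 + s(-326))*(889 + b) = (-221471 + 8)*(889 + 102400) = -221463*103289 = -22874691807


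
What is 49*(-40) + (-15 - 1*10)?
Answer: -1985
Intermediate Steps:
49*(-40) + (-15 - 1*10) = -1960 + (-15 - 10) = -1960 - 25 = -1985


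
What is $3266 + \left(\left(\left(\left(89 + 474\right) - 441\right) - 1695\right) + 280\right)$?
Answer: $1973$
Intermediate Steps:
$3266 + \left(\left(\left(\left(89 + 474\right) - 441\right) - 1695\right) + 280\right) = 3266 + \left(\left(\left(563 - 441\right) - 1695\right) + 280\right) = 3266 + \left(\left(122 - 1695\right) + 280\right) = 3266 + \left(-1573 + 280\right) = 3266 - 1293 = 1973$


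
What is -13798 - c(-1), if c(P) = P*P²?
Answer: -13797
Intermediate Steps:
c(P) = P³
-13798 - c(-1) = -13798 - 1*(-1)³ = -13798 - 1*(-1) = -13798 + 1 = -13797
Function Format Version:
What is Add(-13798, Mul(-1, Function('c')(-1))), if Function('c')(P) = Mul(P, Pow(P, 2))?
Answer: -13797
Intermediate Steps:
Function('c')(P) = Pow(P, 3)
Add(-13798, Mul(-1, Function('c')(-1))) = Add(-13798, Mul(-1, Pow(-1, 3))) = Add(-13798, Mul(-1, -1)) = Add(-13798, 1) = -13797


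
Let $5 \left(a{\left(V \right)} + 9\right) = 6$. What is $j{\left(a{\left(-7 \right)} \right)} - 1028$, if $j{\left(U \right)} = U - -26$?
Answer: $- \frac{5049}{5} \approx -1009.8$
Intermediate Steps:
$a{\left(V \right)} = - \frac{39}{5}$ ($a{\left(V \right)} = -9 + \frac{1}{5} \cdot 6 = -9 + \frac{6}{5} = - \frac{39}{5}$)
$j{\left(U \right)} = 26 + U$ ($j{\left(U \right)} = U + 26 = 26 + U$)
$j{\left(a{\left(-7 \right)} \right)} - 1028 = \left(26 - \frac{39}{5}\right) - 1028 = \frac{91}{5} - 1028 = - \frac{5049}{5}$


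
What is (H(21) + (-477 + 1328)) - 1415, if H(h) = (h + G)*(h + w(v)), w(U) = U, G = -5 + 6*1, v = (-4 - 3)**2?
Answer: 976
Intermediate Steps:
v = 49 (v = (-7)**2 = 49)
G = 1 (G = -5 + 6 = 1)
H(h) = (1 + h)*(49 + h) (H(h) = (h + 1)*(h + 49) = (1 + h)*(49 + h))
(H(21) + (-477 + 1328)) - 1415 = ((49 + 21**2 + 50*21) + (-477 + 1328)) - 1415 = ((49 + 441 + 1050) + 851) - 1415 = (1540 + 851) - 1415 = 2391 - 1415 = 976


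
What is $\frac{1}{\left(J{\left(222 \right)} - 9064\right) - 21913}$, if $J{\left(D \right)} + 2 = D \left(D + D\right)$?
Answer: $\frac{1}{67589} \approx 1.4795 \cdot 10^{-5}$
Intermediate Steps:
$J{\left(D \right)} = -2 + 2 D^{2}$ ($J{\left(D \right)} = -2 + D \left(D + D\right) = -2 + D 2 D = -2 + 2 D^{2}$)
$\frac{1}{\left(J{\left(222 \right)} - 9064\right) - 21913} = \frac{1}{\left(\left(-2 + 2 \cdot 222^{2}\right) - 9064\right) - 21913} = \frac{1}{\left(\left(-2 + 2 \cdot 49284\right) - 9064\right) - 21913} = \frac{1}{\left(\left(-2 + 98568\right) - 9064\right) - 21913} = \frac{1}{\left(98566 - 9064\right) - 21913} = \frac{1}{89502 - 21913} = \frac{1}{67589}$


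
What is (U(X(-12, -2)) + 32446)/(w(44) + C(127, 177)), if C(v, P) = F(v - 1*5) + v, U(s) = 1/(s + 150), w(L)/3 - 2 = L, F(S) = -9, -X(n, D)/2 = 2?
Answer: 4737117/37376 ≈ 126.74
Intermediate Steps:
X(n, D) = -4 (X(n, D) = -2*2 = -4)
w(L) = 6 + 3*L
U(s) = 1/(150 + s)
C(v, P) = -9 + v
(U(X(-12, -2)) + 32446)/(w(44) + C(127, 177)) = (1/(150 - 4) + 32446)/((6 + 3*44) + (-9 + 127)) = (1/146 + 32446)/((6 + 132) + 118) = (1/146 + 32446)/(138 + 118) = (4737117/146)/256 = (4737117/146)*(1/256) = 4737117/37376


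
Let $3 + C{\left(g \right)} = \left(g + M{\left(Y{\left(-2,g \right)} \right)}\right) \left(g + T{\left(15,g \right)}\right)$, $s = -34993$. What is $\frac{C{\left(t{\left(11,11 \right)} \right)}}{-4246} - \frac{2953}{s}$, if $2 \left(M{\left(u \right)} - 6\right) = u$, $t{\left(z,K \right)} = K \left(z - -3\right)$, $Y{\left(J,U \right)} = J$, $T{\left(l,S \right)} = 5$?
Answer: $- \frac{39637028}{6753649} \approx -5.869$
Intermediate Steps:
$t{\left(z,K \right)} = K \left(3 + z\right)$ ($t{\left(z,K \right)} = K \left(z + 3\right) = K \left(3 + z\right)$)
$M{\left(u \right)} = 6 + \frac{u}{2}$
$C{\left(g \right)} = -3 + \left(5 + g\right)^{2}$ ($C{\left(g \right)} = -3 + \left(g + \left(6 + \frac{1}{2} \left(-2\right)\right)\right) \left(g + 5\right) = -3 + \left(g + \left(6 - 1\right)\right) \left(5 + g\right) = -3 + \left(g + 5\right) \left(5 + g\right) = -3 + \left(5 + g\right) \left(5 + g\right) = -3 + \left(5 + g\right)^{2}$)
$\frac{C{\left(t{\left(11,11 \right)} \right)}}{-4246} - \frac{2953}{s} = \frac{22 + \left(11 \left(3 + 11\right)\right)^{2} + 10 \cdot 11 \left(3 + 11\right)}{-4246} - \frac{2953}{-34993} = \left(22 + \left(11 \cdot 14\right)^{2} + 10 \cdot 11 \cdot 14\right) \left(- \frac{1}{4246}\right) - - \frac{2953}{34993} = \left(22 + 154^{2} + 10 \cdot 154\right) \left(- \frac{1}{4246}\right) + \frac{2953}{34993} = \left(22 + 23716 + 1540\right) \left(- \frac{1}{4246}\right) + \frac{2953}{34993} = 25278 \left(- \frac{1}{4246}\right) + \frac{2953}{34993} = - \frac{1149}{193} + \frac{2953}{34993} = - \frac{39637028}{6753649}$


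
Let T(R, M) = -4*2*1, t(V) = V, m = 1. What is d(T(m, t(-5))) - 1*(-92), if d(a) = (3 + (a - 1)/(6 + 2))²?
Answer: 6113/64 ≈ 95.516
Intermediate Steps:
T(R, M) = -8 (T(R, M) = -8*1 = -8)
d(a) = (23/8 + a/8)² (d(a) = (3 + (-1 + a)/8)² = (3 + (-1 + a)*(⅛))² = (3 + (-⅛ + a/8))² = (23/8 + a/8)²)
d(T(m, t(-5))) - 1*(-92) = (23 - 8)²/64 - 1*(-92) = (1/64)*15² + 92 = (1/64)*225 + 92 = 225/64 + 92 = 6113/64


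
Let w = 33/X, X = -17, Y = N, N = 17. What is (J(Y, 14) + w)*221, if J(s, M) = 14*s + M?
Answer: 55263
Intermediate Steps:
Y = 17
w = -33/17 (w = 33/(-17) = 33*(-1/17) = -33/17 ≈ -1.9412)
J(s, M) = M + 14*s
(J(Y, 14) + w)*221 = ((14 + 14*17) - 33/17)*221 = ((14 + 238) - 33/17)*221 = (252 - 33/17)*221 = (4251/17)*221 = 55263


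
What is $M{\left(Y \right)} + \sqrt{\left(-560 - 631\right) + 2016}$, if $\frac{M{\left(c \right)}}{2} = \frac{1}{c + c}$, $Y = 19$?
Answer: $\frac{1}{19} + 5 \sqrt{33} \approx 28.775$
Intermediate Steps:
$M{\left(c \right)} = \frac{1}{c}$ ($M{\left(c \right)} = \frac{2}{c + c} = \frac{2}{2 c} = 2 \frac{1}{2 c} = \frac{1}{c}$)
$M{\left(Y \right)} + \sqrt{\left(-560 - 631\right) + 2016} = \frac{1}{19} + \sqrt{\left(-560 - 631\right) + 2016} = \frac{1}{19} + \sqrt{-1191 + 2016} = \frac{1}{19} + \sqrt{825} = \frac{1}{19} + 5 \sqrt{33}$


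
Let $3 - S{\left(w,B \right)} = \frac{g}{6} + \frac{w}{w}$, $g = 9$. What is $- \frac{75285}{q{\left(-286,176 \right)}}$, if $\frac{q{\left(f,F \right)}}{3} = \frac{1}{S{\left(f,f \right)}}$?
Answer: $- \frac{25095}{2} \approx -12548.0$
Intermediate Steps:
$S{\left(w,B \right)} = \frac{1}{2}$ ($S{\left(w,B \right)} = 3 - \left(\frac{9}{6} + \frac{w}{w}\right) = 3 - \left(9 \cdot \frac{1}{6} + 1\right) = 3 - \left(\frac{3}{2} + 1\right) = 3 - \frac{5}{2} = \frac{1}{2}$)
$q{\left(f,F \right)} = 6$ ($q{\left(f,F \right)} = 3 \frac{1}{\frac{1}{2}} = 3 \cdot 2 = 6$)
$- \frac{75285}{q{\left(-286,176 \right)}} = - \frac{75285}{6} = \left(-75285\right) \frac{1}{6} = - \frac{25095}{2}$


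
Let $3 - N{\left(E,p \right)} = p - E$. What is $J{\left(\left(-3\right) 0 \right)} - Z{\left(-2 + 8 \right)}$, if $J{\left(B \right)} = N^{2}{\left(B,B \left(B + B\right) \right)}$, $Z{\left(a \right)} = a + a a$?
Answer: $-33$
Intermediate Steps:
$N{\left(E,p \right)} = 3 + E - p$ ($N{\left(E,p \right)} = 3 - \left(p - E\right) = 3 + \left(E - p\right) = 3 + E - p$)
$Z{\left(a \right)} = a + a^{2}$
$J{\left(B \right)} = \left(3 + B - 2 B^{2}\right)^{2}$ ($J{\left(B \right)} = \left(3 + B - B \left(B + B\right)\right)^{2} = \left(3 + B - B 2 B\right)^{2} = \left(3 + B - 2 B^{2}\right)^{2}$)
$J{\left(\left(-3\right) 0 \right)} - Z{\left(-2 + 8 \right)} = \left(3 - 0 - 2 \left(\left(-3\right) 0\right)^{2}\right)^{2} - \left(-2 + 8\right) \left(1 + \left(-2 + 8\right)\right) = \left(3 + 0 - 2 \cdot 0^{2}\right)^{2} - 6 \left(1 + 6\right) = \left(3 + 0 - 0\right)^{2} - 6 \cdot 7 = \left(3 + 0 + 0\right)^{2} - 42 = 3^{2} - 42 = 9 - 42 = -33$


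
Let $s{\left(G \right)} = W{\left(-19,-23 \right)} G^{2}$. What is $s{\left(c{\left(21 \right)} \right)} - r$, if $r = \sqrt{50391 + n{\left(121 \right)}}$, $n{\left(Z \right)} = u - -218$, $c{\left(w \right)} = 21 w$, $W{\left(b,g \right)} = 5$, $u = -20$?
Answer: $972405 - 3 \sqrt{5621} \approx 9.7218 \cdot 10^{5}$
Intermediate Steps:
$n{\left(Z \right)} = 198$ ($n{\left(Z \right)} = -20 - -218 = -20 + 218 = 198$)
$s{\left(G \right)} = 5 G^{2}$
$r = 3 \sqrt{5621}$ ($r = \sqrt{50391 + 198} = \sqrt{50589} = 3 \sqrt{5621} \approx 224.92$)
$s{\left(c{\left(21 \right)} \right)} - r = 5 \left(21 \cdot 21\right)^{2} - 3 \sqrt{5621} = 5 \cdot 441^{2} - 3 \sqrt{5621} = 5 \cdot 194481 - 3 \sqrt{5621} = 972405 - 3 \sqrt{5621}$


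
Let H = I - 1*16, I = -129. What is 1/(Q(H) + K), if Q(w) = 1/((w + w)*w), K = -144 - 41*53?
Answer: -42050/97429849 ≈ -0.00043159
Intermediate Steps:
H = -145 (H = -129 - 1*16 = -129 - 16 = -145)
K = -2317 (K = -144 - 2173 = -2317)
Q(w) = 1/(2*w²) (Q(w) = 1/(((2*w))*w) = (1/(2*w))/w = 1/(2*w²))
1/(Q(H) + K) = 1/((½)/(-145)² - 2317) = 1/((½)*(1/21025) - 2317) = 1/(1/42050 - 2317) = 1/(-97429849/42050) = -42050/97429849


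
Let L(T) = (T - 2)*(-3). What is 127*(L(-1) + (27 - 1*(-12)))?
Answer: 6096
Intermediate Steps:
L(T) = 6 - 3*T (L(T) = (-2 + T)*(-3) = 6 - 3*T)
127*(L(-1) + (27 - 1*(-12))) = 127*((6 - 3*(-1)) + (27 - 1*(-12))) = 127*((6 + 3) + (27 + 12)) = 127*(9 + 39) = 127*48 = 6096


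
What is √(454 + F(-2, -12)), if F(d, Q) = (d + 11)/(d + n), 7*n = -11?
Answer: √11287/5 ≈ 21.248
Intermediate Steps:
n = -11/7 (n = (⅐)*(-11) = -11/7 ≈ -1.5714)
F(d, Q) = (11 + d)/(-11/7 + d) (F(d, Q) = (d + 11)/(d - 11/7) = (11 + d)/(-11/7 + d))
√(454 + F(-2, -12)) = √(454 + 7*(11 - 2)/(-11 + 7*(-2))) = √(454 + 7*9/(-11 - 14)) = √(454 + 7*9/(-25)) = √(454 + 7*(-1/25)*9) = √(454 - 63/25) = √(11287/25) = √11287/5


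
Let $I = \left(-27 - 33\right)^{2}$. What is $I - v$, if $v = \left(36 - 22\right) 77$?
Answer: $2522$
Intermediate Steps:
$I = 3600$ ($I = \left(-60\right)^{2} = 3600$)
$v = 1078$ ($v = 14 \cdot 77 = 1078$)
$I - v = 3600 - 1078 = 2522$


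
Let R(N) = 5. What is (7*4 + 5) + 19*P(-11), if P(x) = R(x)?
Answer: 128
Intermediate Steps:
P(x) = 5
(7*4 + 5) + 19*P(-11) = (7*4 + 5) + 19*5 = (28 + 5) + 95 = 33 + 95 = 128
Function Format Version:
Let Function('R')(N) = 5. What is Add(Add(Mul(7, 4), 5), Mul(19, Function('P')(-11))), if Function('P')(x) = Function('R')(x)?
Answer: 128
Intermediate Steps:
Function('P')(x) = 5
Add(Add(Mul(7, 4), 5), Mul(19, Function('P')(-11))) = Add(Add(Mul(7, 4), 5), Mul(19, 5)) = Add(Add(28, 5), 95) = Add(33, 95) = 128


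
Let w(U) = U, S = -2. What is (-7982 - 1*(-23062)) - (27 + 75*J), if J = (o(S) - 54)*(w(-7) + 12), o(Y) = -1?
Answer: 35678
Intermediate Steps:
J = -275 (J = (-1 - 54)*(-7 + 12) = -55*5 = -275)
(-7982 - 1*(-23062)) - (27 + 75*J) = (-7982 - 1*(-23062)) - (27 + 75*(-275)) = (-7982 + 23062) - (27 - 20625) = 15080 - 1*(-20598) = 15080 + 20598 = 35678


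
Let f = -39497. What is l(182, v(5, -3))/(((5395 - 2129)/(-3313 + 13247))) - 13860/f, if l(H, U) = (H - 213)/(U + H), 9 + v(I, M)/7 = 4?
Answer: -2754522709/9481294347 ≈ -0.29052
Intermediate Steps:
v(I, M) = -35 (v(I, M) = -63 + 7*4 = -63 + 28 = -35)
l(H, U) = (-213 + H)/(H + U)
l(182, v(5, -3))/(((5395 - 2129)/(-3313 + 13247))) - 13860/f = ((-213 + 182)/(182 - 35))/(((5395 - 2129)/(-3313 + 13247))) - 13860/(-39497) = (-31/147)/((3266/9934)) - 13860*(-1/39497) = ((1/147)*(-31))/((3266*(1/9934))) + 13860/39497 = -31/(147*1633/4967) + 13860/39497 = -31/147*4967/1633 + 13860/39497 = -153977/240051 + 13860/39497 = -2754522709/9481294347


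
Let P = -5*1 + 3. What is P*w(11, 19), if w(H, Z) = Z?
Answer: -38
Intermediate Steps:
P = -2 (P = -5 + 3 = -2)
P*w(11, 19) = -2*19 = -38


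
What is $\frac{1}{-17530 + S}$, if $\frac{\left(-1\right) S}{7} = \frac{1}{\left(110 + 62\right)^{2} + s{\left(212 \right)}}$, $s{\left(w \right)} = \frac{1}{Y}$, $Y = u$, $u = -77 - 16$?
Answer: $- \frac{2751311}{48230482481} \approx -5.7045 \cdot 10^{-5}$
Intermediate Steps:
$u = -93$
$Y = -93$
$s{\left(w \right)} = - \frac{1}{93}$ ($s{\left(w \right)} = \frac{1}{-93} = - \frac{1}{93}$)
$S = - \frac{651}{2751311}$ ($S = - \frac{7}{\left(110 + 62\right)^{2} - \frac{1}{93}} = - \frac{7}{172^{2} - \frac{1}{93}} = - \frac{7}{29584 - \frac{1}{93}} = - \frac{7}{\frac{2751311}{93}} = \left(-7\right) \frac{93}{2751311} = - \frac{651}{2751311} \approx -0.00023661$)
$\frac{1}{-17530 + S} = \frac{1}{-17530 - \frac{651}{2751311}} = \frac{1}{- \frac{48230482481}{2751311}} = - \frac{2751311}{48230482481}$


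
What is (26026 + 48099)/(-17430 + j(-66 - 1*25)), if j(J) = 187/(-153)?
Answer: -667125/156881 ≈ -4.2524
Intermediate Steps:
j(J) = -11/9 (j(J) = 187*(-1/153) = -11/9)
(26026 + 48099)/(-17430 + j(-66 - 1*25)) = (26026 + 48099)/(-17430 - 11/9) = 74125/(-156881/9) = 74125*(-9/156881) = -667125/156881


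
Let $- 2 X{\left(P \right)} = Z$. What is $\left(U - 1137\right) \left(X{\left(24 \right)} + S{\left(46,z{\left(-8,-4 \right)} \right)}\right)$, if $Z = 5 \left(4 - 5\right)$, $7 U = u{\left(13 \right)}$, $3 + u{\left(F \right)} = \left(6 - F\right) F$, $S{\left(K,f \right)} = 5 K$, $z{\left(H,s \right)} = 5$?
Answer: $- \frac{3744645}{14} \approx -2.6747 \cdot 10^{5}$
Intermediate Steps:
$u{\left(F \right)} = -3 + F \left(6 - F\right)$ ($u{\left(F \right)} = -3 + \left(6 - F\right) F = -3 + F \left(6 - F\right)$)
$U = - \frac{94}{7}$ ($U = \frac{-3 - 13^{2} + 6 \cdot 13}{7} = \frac{-3 - 169 + 78}{7} = \frac{1}{7} \left(-94\right) = - \frac{94}{7} \approx -13.429$)
$Z = -5$ ($Z = 5 \left(-1\right) = -5$)
$X{\left(P \right)} = \frac{5}{2}$ ($X{\left(P \right)} = \left(- \frac{1}{2}\right) \left(-5\right) = \frac{5}{2}$)
$\left(U - 1137\right) \left(X{\left(24 \right)} + S{\left(46,z{\left(-8,-4 \right)} \right)}\right) = \left(- \frac{94}{7} - 1137\right) \left(\frac{5}{2} + 5 \cdot 46\right) = - \frac{8053 \left(\frac{5}{2} + 230\right)}{7} = \left(- \frac{8053}{7}\right) \frac{465}{2} = - \frac{3744645}{14}$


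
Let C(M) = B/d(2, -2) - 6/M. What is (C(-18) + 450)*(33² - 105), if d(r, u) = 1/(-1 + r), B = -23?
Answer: 420496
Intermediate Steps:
C(M) = -23 - 6/M (C(M) = -23/(1/(-1 + 2)) - 6/M = -23/(1/1) - 6/M = -23/1 - 6/M = -23*1 - 6/M = -23 - 6/M)
(C(-18) + 450)*(33² - 105) = ((-23 - 6/(-18)) + 450)*(33² - 105) = ((-23 - 6*(-1/18)) + 450)*(1089 - 105) = ((-23 + ⅓) + 450)*984 = (-68/3 + 450)*984 = (1282/3)*984 = 420496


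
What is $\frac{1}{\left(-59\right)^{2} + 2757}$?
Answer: $\frac{1}{6238} \approx 0.00016031$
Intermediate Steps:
$\frac{1}{\left(-59\right)^{2} + 2757} = \frac{1}{3481 + 2757} = \frac{1}{6238}$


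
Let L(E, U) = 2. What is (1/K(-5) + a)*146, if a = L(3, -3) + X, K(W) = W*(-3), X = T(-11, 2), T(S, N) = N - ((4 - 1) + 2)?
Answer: -2044/15 ≈ -136.27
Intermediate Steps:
T(S, N) = -5 + N (T(S, N) = N - (3 + 2) = N - 1*5 = N - 5 = -5 + N)
X = -3 (X = -5 + 2 = -3)
K(W) = -3*W
a = -1 (a = 2 - 3 = -1)
(1/K(-5) + a)*146 = (1/(-3*(-5)) - 1)*146 = (1/15 - 1)*146 = -14/15*146 = -2044/15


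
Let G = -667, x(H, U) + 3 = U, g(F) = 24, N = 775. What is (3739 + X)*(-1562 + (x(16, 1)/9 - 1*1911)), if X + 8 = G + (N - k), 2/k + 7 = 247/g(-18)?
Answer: -9478760347/711 ≈ -1.3332e+7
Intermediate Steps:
x(H, U) = -3 + U
k = 48/79 (k = 2/(-7 + 247/24) = 2/(79/24) = 2*(24/79) = 48/79 ≈ 0.60759)
X = 7852/79 (X = -8 + (-667 + (775 - 1*48/79)) = -8 + (-667 + (775 - 48/79)) = -8 + (-667 + 61177/79) = -8 + 8484/79 = 7852/79 ≈ 99.392)
(3739 + X)*(-1562 + (x(16, 1)/9 - 1*1911)) = (3739 + 7852/79)*(-1562 + ((-3 + 1)/9 - 1*1911)) = 303233*(-1562 + (-2*⅑ - 1911))/79 = 303233*(-1562 + (-2/9 - 1911))/79 = 303233*(-1562 - 17201/9)/79 = (303233/79)*(-31259/9) = -9478760347/711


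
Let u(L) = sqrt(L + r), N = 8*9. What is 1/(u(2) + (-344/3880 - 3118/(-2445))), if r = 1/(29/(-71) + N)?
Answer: -339253332857205/173246377421762 + 56247237225*sqrt(52034671)/173246377421762 ≈ 0.38377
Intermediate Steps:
N = 72
r = 71/5083 (r = 1/(29/(-71) + 72) = 1/(29*(-1/71) + 72) = 1/(-29/71 + 72) = 1/(5083/71) = 71/5083 ≈ 0.013968)
u(L) = sqrt(71/5083 + L) (u(L) = sqrt(L + 71/5083) = sqrt(71/5083 + L))
1/(u(2) + (-344/3880 - 3118/(-2445))) = 1/(sqrt(360893 + 25836889*2)/5083 + (-344/3880 - 3118/(-2445))) = 1/(sqrt(360893 + 51673778)/5083 + (-344*1/3880 - 3118*(-1/2445))) = 1/(sqrt(52034671)/5083 + (-43/485 + 3118/2445)) = 1/(sqrt(52034671)/5083 + 281419/237165) = 1/(281419/237165 + sqrt(52034671)/5083)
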